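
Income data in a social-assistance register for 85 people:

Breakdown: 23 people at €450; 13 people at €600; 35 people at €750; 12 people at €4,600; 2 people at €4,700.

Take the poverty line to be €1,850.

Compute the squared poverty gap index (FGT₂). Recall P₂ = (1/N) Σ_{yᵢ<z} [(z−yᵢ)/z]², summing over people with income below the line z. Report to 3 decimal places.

0.370

Below the line: 23×€450, 13×€600, 35×€750 (q = 71 of N = 85).
Relative gaps: (1850−450)/1850 = 0.7568 (×23); (1850−600)/1850 = 0.6757 (×13); (1850−750)/1850 = 0.5946 (×35).
Squared: 0.5727 (×23); 0.4565 (×13); 0.3535 (×35).
Sum = 31.480643; P₂ = 31.480643 / 85 = 0.370.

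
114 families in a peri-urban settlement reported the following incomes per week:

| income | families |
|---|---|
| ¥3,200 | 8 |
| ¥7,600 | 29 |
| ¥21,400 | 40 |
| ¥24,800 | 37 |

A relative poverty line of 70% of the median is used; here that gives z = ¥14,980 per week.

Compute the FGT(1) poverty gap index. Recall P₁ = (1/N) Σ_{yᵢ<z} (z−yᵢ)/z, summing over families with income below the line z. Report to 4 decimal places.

Below the line: 8×¥3,200, 29×¥7,600 (q = 37 of N = 114).
Gap ratios (z−y)/z: (14980−3200)/14980 = 0.7864 (×8); (14980−7600)/14980 = 0.4927 (×29).
Σ = 20.578104. Dividing by the full population N = 114 gives P₁ = 0.1805.

0.1805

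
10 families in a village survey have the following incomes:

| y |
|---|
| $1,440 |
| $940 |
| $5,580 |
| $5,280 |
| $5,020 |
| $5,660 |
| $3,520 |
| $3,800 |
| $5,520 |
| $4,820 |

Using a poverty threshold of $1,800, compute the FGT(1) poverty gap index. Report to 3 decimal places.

0.068

Poor units: $940, $1,440 (q = 2 of N = 10).
Normalized shortfalls: (1800−940)/1800 = 0.4778; (1800−1440)/1800 = 0.2000.
Σ = 0.677778. Dividing by the full population N = 10 gives P₁ = 0.068.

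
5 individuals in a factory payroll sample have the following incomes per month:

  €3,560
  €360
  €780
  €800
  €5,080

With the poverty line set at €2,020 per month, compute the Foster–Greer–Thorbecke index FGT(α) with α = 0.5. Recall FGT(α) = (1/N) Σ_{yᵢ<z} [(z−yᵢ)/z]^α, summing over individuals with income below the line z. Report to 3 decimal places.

0.493

Below z: €360, €780, €800 (q = 3 of N = 5).
Normalized shortfalls: (2020−360)/2020 = 0.8218; (2020−780)/2020 = 0.6139; (2020−800)/2020 = 0.6040.
Raised to α = 0.5: 0.90652; 0.78349; 0.77715.
Sum = 2.467164; FGT(0.5) = 2.467164 / 5 = 0.493.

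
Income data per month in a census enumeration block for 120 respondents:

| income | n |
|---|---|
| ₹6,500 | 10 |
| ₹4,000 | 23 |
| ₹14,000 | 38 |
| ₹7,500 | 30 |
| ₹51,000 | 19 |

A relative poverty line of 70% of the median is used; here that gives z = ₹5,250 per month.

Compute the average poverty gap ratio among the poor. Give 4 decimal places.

Poor units: 23×₹4,000 (q = 23 of N = 120).
Relative gaps: 0.2381 (×23); sum = 5.476190.
I averages over the q = 23 poor units only: 5.476190 / 23 = 0.2381.

0.2381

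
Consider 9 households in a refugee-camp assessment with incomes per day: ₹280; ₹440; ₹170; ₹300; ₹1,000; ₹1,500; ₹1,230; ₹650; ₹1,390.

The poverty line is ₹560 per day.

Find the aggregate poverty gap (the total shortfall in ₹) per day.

₹1,050

Incomes under z: ₹170, ₹280, ₹300, ₹440 (q = 4 of N = 9).
Individual gaps: 560−170 = 390; 560−280 = 280; 560−300 = 260; 560−440 = 120.
Aggregate gap = ₹1,050.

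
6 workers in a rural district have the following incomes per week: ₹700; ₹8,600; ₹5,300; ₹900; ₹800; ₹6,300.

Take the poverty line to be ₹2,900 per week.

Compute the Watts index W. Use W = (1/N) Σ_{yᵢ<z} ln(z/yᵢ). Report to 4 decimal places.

Poor units: ₹700, ₹800, ₹900 (q = 3 of N = 6).
Log shortfalls: ln(2900/700) = 1.4214; ln(2900/800) = 1.2879; ln(2900/900) = 1.1701.
W = 3.879311 / 6 = 0.6466.

0.6466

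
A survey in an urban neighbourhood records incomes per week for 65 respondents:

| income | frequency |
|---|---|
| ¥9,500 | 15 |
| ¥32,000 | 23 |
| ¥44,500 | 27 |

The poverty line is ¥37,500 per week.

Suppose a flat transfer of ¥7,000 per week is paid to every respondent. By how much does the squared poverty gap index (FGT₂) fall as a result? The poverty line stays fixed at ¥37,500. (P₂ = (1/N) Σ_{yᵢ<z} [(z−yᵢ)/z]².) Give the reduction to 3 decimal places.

Before: below the line — 15×¥9,500, 23×¥32,000; squared poverty gap index (FGT₂) = 0.13627.
After the ¥7,000 transfer: below the line — 15×¥16,500; squared poverty gap index (FGT₂) = 0.07237.
Reduction = 0.13627 − 0.07237 = 0.064.

0.064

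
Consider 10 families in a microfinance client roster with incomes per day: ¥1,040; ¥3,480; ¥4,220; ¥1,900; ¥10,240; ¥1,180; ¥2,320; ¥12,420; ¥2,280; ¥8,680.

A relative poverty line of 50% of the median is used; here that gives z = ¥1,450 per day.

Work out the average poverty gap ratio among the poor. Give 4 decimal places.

Below the line: ¥1,040, ¥1,180 (q = 2 of N = 10).
Shortfall ratios (z−y)/z: 0.2828, 0.1862; sum = 0.468966.
The income-gap ratio divides by q (the poor only): 0.468966 / 2 = 0.2345.

0.2345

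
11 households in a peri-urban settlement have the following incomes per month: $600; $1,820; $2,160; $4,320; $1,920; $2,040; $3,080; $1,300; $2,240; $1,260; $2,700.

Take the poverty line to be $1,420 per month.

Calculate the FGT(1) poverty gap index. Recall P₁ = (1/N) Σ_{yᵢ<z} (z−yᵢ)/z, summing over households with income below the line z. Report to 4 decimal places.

0.0704

Below the line: $600, $1,260, $1,300 (q = 3 of N = 11).
Shortfall ratios: (1420−600)/1420 = 0.5775; (1420−1260)/1420 = 0.1127; (1420−1300)/1420 = 0.0845.
Sum of shortfalls = 0.774648; P₁ averages over all N: 0.774648 / 11 = 0.0704.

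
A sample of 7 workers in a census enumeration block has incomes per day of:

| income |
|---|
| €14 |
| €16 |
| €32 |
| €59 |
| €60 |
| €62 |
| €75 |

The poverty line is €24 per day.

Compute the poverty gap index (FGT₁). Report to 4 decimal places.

0.1071

Below the line: €14, €16 (q = 2 of N = 7).
Relative gaps: (24−14)/24 = 0.4167; (24−16)/24 = 0.3333.
Σ = 0.750000. Dividing by the full population N = 7 gives P₁ = 0.1071.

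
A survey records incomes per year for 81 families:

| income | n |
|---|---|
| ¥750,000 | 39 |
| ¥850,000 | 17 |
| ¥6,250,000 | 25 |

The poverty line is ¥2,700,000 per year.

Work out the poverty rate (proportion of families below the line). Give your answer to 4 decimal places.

0.6914

56 of the 81 families have income below ¥2,700,000.
H = 56/81 = 0.6914.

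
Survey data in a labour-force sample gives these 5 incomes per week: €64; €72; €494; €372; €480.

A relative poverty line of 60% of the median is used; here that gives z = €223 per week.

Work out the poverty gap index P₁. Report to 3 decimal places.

Poor units: €64, €72 (q = 2 of N = 5).
Normalized shortfalls: (223−64)/223 = 0.7130; (223−72)/223 = 0.6771.
Σ = 1.390135. Dividing by the full population N = 5 gives P₁ = 0.278.

0.278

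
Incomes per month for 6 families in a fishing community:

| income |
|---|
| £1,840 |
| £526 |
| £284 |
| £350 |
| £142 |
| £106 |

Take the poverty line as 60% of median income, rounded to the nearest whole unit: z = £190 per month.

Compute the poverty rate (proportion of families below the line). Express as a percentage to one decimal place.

33.3%

2 of the 6 families have income below £190.
H = 2/6 = 33.3%.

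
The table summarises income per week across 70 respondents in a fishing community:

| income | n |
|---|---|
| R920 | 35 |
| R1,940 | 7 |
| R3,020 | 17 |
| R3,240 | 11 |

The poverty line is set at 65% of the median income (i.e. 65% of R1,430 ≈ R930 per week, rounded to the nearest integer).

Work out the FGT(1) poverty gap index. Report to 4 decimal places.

Incomes under z: 35×R920 (q = 35 of N = 70).
Relative gaps: (930−920)/930 = 0.0108 (×35).
Σ = 0.376344. Dividing by the full population N = 70 gives P₁ = 0.0054.

0.0054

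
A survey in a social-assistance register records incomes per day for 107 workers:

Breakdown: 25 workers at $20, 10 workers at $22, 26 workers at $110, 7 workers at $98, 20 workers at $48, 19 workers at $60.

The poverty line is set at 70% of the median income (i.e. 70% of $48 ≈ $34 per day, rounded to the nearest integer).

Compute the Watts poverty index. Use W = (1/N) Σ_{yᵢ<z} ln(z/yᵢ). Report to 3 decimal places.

Below z: 25×$20, 10×$22 (q = 35 of N = 107).
Log shortfalls: ln(34/20) = 0.5306 (×25); ln(34/22) = 0.4353 (×10).
W = 17.618887 / 107 = 0.165.

0.165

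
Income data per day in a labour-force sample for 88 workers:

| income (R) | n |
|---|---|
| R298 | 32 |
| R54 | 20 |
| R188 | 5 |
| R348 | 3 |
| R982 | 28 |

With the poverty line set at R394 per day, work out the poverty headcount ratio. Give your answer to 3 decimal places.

60 of the 88 workers have income below R394.
H = 60/88 = 0.682.

0.682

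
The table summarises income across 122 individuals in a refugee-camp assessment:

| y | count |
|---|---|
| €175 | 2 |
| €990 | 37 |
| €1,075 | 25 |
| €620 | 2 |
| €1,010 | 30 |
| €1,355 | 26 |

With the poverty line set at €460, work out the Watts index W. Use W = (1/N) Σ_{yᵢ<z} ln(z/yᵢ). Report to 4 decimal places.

Poor units: 2×€175 (q = 2 of N = 122).
Log shortfalls: ln(460/175) = 0.9664 (×2).
W = 1.932881 / 122 = 0.0158.

0.0158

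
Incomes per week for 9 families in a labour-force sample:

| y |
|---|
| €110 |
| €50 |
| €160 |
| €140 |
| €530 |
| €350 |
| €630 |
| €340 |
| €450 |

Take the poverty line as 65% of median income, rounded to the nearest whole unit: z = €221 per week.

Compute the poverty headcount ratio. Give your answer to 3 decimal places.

0.444

4 of the 9 families have income below €221.
H = 4/9 = 0.444.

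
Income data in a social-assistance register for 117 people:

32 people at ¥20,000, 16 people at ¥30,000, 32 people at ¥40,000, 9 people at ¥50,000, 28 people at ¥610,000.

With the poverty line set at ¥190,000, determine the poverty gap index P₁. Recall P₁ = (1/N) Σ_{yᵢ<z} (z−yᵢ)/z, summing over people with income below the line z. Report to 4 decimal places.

0.6325

Below the line: 32×¥20,000, 16×¥30,000, 32×¥40,000, 9×¥50,000 (q = 89 of N = 117).
Gap ratios (z−y)/z: (190000−20000)/190000 = 0.8947 (×32); (190000−30000)/190000 = 0.8421 (×16); (190000−40000)/190000 = 0.7895 (×32); (190000−50000)/190000 = 0.7368 (×9).
Σ = 74.000000. Dividing by the full population N = 117 gives P₁ = 0.6325.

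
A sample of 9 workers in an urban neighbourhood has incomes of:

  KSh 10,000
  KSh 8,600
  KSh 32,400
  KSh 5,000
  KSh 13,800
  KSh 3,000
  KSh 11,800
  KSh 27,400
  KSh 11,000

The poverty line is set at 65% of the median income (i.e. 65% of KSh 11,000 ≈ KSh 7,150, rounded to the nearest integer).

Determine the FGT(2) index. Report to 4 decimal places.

Below z: KSh 3,000, KSh 5,000 (q = 2 of N = 9).
Gap ratios (z−y)/z: (7150−3000)/7150 = 0.5804; (7150−5000)/7150 = 0.3007.
Squared: 0.3369; 0.0904.
Sum = 0.427307; P₂ = 0.427307 / 9 = 0.0475.

0.0475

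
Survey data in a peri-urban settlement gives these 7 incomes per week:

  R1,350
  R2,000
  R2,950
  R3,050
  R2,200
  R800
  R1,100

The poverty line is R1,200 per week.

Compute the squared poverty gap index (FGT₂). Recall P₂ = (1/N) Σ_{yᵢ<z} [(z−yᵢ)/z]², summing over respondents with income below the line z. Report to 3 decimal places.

Poor units: R800, R1,100 (q = 2 of N = 7).
Gap ratios (z−y)/z: (1200−800)/1200 = 0.3333; (1200−1100)/1200 = 0.0833.
Squared: 0.1111; 0.0069.
Sum = 0.118056; P₂ = 0.118056 / 7 = 0.017.

0.017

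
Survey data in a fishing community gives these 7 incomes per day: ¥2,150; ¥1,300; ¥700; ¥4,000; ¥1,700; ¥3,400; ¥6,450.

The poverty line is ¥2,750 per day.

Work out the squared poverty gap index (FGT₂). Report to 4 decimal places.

0.1467

Below the line: ¥700, ¥1,300, ¥1,700, ¥2,150 (q = 4 of N = 7).
Gap ratios (z−y)/z: (2750−700)/2750 = 0.7455; (2750−1300)/2750 = 0.5273; (2750−1700)/2750 = 0.3818; (2750−2150)/2750 = 0.2182.
Squared: 0.5557; 0.2780; 0.1458; 0.0476.
Sum = 1.027107; P₂ = 1.027107 / 7 = 0.1467.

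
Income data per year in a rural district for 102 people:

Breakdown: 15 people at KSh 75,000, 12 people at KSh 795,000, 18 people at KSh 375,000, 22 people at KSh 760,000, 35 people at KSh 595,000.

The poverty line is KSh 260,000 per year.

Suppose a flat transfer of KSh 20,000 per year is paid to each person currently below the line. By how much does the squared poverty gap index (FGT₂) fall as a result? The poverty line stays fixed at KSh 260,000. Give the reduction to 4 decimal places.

Before: below the line — 15×KSh 75,000; squared poverty gap index (FGT₂) = 0.074454.
After the KSh 20,000 transfer: below the line — 15×KSh 95,000; squared poverty gap index (FGT₂) = 0.059226.
Reduction = 0.074454 − 0.059226 = 0.0152.

0.0152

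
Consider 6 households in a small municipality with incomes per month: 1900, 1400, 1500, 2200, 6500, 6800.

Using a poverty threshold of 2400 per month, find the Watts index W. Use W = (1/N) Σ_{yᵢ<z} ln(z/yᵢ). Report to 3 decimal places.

Below the line: 1400, 1500, 1900, 2200 (q = 4 of N = 6).
ln(z/y) terms: ln(2400/1400) = 0.5390; ln(2400/1500) = 0.4700; ln(2400/1900) = 0.2336; ln(2400/2200) = 0.0870.
W = 1.329626 / 6 = 0.222.

0.222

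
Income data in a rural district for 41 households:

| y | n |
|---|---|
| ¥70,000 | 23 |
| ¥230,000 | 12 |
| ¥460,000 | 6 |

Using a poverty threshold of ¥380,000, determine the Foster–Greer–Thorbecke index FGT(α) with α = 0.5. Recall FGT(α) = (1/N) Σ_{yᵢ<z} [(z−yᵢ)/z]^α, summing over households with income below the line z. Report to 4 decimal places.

0.6906

Poor units: 23×¥70,000, 12×¥230,000 (q = 35 of N = 41).
Relative gaps: (380000−70000)/380000 = 0.8158 (×23); (380000−230000)/380000 = 0.3947 (×12).
Raised to α = 0.5: 0.90321 (×23); 0.62828 (×12).
Sum = 28.313215; FGT(0.5) = 28.313215 / 41 = 0.6906.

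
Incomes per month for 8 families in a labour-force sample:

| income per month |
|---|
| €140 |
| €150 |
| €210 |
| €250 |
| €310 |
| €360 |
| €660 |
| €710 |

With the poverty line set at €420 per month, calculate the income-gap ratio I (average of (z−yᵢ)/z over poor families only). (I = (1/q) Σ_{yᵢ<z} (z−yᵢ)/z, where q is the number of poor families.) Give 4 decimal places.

Below z: €140, €150, €210, €250, €310, €360 (q = 6 of N = 8).
Shortfall ratios (z−y)/z: 0.6667, 0.6429, 0.5000, 0.4048, 0.2619, 0.1429; sum = 2.619048.
The income-gap ratio divides by q (the poor only): 2.619048 / 6 = 0.4365.

0.4365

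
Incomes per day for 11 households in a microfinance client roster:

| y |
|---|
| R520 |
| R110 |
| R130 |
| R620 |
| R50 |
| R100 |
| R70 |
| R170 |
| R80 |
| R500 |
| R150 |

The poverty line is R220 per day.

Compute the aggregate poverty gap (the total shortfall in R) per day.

R900

Below z: R50, R70, R80, R100, R110, R130, R150, R170 (q = 8 of N = 11).
Individual gaps: 220−50 = 170; 220−70 = 150; 220−80 = 140; 220−100 = 120; 220−110 = 110; 220−130 = 90; 220−150 = 70; 220−170 = 50.
Aggregate gap = R900.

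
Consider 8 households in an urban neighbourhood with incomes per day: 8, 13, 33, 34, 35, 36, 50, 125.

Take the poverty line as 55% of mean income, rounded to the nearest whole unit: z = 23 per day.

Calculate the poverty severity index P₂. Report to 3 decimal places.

Below the line: 8, 13 (q = 2 of N = 8).
Gap ratios (z−y)/z: (23−8)/23 = 0.6522; (23−13)/23 = 0.4348.
Squared: 0.4253; 0.1890.
Sum = 0.614367; P₂ = 0.614367 / 8 = 0.077.

0.077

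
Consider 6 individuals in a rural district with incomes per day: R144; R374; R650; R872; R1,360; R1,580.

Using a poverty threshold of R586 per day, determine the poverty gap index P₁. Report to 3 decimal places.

0.186

Incomes under z: R144, R374 (q = 2 of N = 6).
Relative gaps: (586−144)/586 = 0.7543; (586−374)/586 = 0.3618.
Sum of shortfalls = 1.116041; P₁ averages over all N: 1.116041 / 6 = 0.186.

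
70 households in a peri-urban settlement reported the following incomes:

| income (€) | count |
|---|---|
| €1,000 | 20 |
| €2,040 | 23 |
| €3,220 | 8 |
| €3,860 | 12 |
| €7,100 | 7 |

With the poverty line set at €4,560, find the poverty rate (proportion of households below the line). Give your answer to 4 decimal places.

0.9000

63 of the 70 households have income below €4,560.
H = 63/70 = 0.9000.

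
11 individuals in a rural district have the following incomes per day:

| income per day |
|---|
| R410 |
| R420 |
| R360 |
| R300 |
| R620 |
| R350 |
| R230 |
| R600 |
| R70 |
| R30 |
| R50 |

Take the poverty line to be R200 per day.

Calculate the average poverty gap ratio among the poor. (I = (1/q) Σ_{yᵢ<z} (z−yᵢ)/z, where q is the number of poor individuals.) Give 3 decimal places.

Incomes under z: R30, R50, R70 (q = 3 of N = 11).
Shortfall ratios (z−y)/z: 0.8500, 0.7500, 0.6500; sum = 2.250000.
The income-gap ratio divides by q (the poor only): 2.250000 / 3 = 0.750.

0.750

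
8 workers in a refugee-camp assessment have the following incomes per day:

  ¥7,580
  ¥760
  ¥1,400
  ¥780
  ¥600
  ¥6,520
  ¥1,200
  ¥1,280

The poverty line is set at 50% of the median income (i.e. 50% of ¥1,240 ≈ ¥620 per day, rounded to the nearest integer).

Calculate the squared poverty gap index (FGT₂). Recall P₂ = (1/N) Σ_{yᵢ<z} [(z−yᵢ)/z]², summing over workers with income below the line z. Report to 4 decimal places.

Below z: ¥600 (q = 1 of N = 8).
Shortfall ratios: (620−600)/620 = 0.0323.
Squared: 0.0010.
Sum = 0.001041; P₂ = 0.001041 / 8 = 0.0001.

0.0001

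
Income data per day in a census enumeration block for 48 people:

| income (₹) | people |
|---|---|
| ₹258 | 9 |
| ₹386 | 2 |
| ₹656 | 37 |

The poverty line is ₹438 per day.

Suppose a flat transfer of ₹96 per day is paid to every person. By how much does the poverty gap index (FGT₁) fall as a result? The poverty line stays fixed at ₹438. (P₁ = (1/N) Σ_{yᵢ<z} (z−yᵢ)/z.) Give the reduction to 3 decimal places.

Before: below the line — 9×₹258, 2×₹386; poverty gap index (FGT₁) = 0.08200.
After the ₹96 transfer: below the line — 9×₹354; poverty gap index (FGT₁) = 0.03596.
Reduction = 0.08200 − 0.03596 = 0.046.

0.046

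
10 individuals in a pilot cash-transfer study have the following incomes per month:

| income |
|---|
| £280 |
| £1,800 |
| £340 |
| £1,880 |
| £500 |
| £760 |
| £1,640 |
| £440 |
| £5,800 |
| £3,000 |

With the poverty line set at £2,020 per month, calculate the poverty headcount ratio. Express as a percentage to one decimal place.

80.0%

8 of the 10 individuals have income below £2,020.
H = 8/10 = 80.0%.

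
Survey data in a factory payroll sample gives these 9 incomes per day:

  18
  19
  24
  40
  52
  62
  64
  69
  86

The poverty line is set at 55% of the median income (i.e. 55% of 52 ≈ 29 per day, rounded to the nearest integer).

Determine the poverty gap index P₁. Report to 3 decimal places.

Incomes under z: 18, 19, 24 (q = 3 of N = 9).
Relative gaps: (29−18)/29 = 0.3793; (29−19)/29 = 0.3448; (29−24)/29 = 0.1724.
Σ = 0.896552. Dividing by the full population N = 9 gives P₁ = 0.100.

0.100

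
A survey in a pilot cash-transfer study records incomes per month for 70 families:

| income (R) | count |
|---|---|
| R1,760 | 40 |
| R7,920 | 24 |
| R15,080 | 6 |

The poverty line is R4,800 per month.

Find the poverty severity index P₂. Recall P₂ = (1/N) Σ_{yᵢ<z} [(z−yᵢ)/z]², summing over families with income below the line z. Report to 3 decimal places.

Poor units: 40×R1,760 (q = 40 of N = 70).
Gap ratios (z−y)/z: (4800−1760)/4800 = 0.6333 (×40).
Squared: 0.4011 (×40).
Sum = 16.044444; P₂ = 16.044444 / 70 = 0.229.

0.229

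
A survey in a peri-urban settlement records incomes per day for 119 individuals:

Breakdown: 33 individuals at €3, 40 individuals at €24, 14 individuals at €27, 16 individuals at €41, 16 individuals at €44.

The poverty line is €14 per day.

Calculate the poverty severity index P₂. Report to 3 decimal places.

Below z: 33×€3 (q = 33 of N = 119).
Gap ratios (z−y)/z: (14−3)/14 = 0.7857 (×33).
Squared: 0.6173 (×33).
Sum = 20.372449; P₂ = 20.372449 / 119 = 0.171.

0.171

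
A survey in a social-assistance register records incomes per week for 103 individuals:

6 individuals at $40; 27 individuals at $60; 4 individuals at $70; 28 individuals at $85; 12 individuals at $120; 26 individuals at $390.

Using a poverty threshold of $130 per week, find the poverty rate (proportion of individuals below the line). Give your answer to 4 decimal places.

77 of the 103 individuals have income below $130.
H = 77/103 = 0.7476.

0.7476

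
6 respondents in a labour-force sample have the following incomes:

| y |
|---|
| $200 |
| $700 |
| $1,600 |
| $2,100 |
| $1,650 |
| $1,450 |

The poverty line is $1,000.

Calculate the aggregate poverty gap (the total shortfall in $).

$1,100

Incomes under z: $200, $700 (q = 2 of N = 6).
Individual gaps: 1000−200 = 800; 1000−700 = 300.
Aggregate gap = $1,100.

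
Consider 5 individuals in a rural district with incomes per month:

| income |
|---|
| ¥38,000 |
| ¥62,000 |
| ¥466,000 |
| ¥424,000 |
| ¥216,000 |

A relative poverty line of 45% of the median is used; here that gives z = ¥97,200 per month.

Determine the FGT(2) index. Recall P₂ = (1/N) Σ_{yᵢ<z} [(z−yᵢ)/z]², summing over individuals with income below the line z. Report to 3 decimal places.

Below the line: ¥38,000, ¥62,000 (q = 2 of N = 5).
Relative gaps: (97200−38000)/97200 = 0.6091; (97200−62000)/97200 = 0.3621.
Squared: 0.3709; 0.1311.
Sum = 0.502091; P₂ = 0.502091 / 5 = 0.100.

0.100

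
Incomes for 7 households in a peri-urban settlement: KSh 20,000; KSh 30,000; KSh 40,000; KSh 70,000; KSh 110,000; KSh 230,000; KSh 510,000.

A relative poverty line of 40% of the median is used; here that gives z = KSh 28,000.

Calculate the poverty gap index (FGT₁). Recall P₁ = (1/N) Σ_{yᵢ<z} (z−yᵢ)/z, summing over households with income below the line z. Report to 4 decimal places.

0.0408

Incomes under z: KSh 20,000 (q = 1 of N = 7).
Relative gaps: (28000−20000)/28000 = 0.2857.
Sum of shortfalls = 0.285714; P₁ averages over all N: 0.285714 / 7 = 0.0408.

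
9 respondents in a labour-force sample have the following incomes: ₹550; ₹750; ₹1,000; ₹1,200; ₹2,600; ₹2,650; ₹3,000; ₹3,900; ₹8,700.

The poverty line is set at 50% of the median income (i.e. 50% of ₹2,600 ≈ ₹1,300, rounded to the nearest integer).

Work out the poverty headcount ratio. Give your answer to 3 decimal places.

4 of the 9 respondents have income below ₹1,300.
H = 4/9 = 0.444.

0.444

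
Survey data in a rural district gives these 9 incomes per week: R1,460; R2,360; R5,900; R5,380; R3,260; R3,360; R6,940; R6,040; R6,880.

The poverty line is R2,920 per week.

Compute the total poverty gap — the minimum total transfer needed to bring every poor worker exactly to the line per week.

R2,020

Below the line: R1,460, R2,360 (q = 2 of N = 9).
Individual gaps: 2920−1460 = 1460; 2920−2360 = 560.
Aggregate gap = R2,020.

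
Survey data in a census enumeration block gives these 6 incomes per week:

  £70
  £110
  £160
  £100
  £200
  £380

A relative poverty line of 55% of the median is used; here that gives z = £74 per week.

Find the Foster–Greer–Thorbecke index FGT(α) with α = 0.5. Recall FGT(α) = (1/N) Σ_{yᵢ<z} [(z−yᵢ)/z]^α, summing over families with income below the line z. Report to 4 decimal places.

0.0387

Incomes under z: £70 (q = 1 of N = 6).
Shortfall ratios: (74−70)/74 = 0.0541.
Raised to α = 0.5: 0.23250.
Sum = 0.232495; FGT(0.5) = 0.232495 / 6 = 0.0387.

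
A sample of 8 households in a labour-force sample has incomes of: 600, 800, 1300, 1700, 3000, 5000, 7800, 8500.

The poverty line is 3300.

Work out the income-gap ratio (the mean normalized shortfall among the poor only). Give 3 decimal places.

0.552

Poor units: 600, 800, 1300, 1700, 3000 (q = 5 of N = 8).
Relative gaps: 0.8182, 0.7576, 0.6061, 0.4848, 0.0909; sum = 2.757576.
I averages over the q = 5 poor units only: 2.757576 / 5 = 0.552.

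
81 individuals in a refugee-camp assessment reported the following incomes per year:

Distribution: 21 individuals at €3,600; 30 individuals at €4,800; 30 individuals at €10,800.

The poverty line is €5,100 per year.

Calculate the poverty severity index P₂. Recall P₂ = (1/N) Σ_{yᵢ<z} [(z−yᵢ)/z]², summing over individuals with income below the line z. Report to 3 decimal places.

Below z: 21×€3,600, 30×€4,800 (q = 51 of N = 81).
Normalized shortfalls: (5100−3600)/5100 = 0.2941 (×21); (5100−4800)/5100 = 0.0588 (×30).
Squared: 0.0865 (×21); 0.0035 (×30).
Sum = 1.920415; P₂ = 1.920415 / 81 = 0.024.

0.024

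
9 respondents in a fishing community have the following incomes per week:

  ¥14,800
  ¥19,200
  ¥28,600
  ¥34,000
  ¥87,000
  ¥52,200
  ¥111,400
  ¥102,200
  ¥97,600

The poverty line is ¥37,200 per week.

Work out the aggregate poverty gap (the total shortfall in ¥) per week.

Poor units: ¥14,800, ¥19,200, ¥28,600, ¥34,000 (q = 4 of N = 9).
Individual gaps: 37200−14800 = 22400; 37200−19200 = 18000; 37200−28600 = 8600; 37200−34000 = 3200.
Aggregate gap = ¥52,200.

¥52,200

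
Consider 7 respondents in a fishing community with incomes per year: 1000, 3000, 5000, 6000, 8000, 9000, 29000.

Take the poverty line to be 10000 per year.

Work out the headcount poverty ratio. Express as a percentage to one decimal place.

6 of the 7 respondents have income below 10000.
H = 6/7 = 85.7%.

85.7%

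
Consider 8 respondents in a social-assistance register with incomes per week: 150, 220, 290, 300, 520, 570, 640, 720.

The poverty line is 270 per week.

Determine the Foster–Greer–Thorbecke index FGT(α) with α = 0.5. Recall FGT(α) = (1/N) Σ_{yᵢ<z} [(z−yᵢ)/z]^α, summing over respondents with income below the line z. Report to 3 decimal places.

0.137

Incomes under z: 150, 220 (q = 2 of N = 8).
Gap ratios (z−y)/z: (270−150)/270 = 0.4444; (270−220)/270 = 0.1852.
Raised to α = 0.5: 0.66667; 0.43033.
Sum = 1.096998; FGT(0.5) = 1.096998 / 8 = 0.137.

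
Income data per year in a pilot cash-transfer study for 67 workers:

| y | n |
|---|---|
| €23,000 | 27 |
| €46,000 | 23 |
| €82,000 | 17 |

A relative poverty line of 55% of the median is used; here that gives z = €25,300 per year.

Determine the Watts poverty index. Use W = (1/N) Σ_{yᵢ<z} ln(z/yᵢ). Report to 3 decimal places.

Incomes under z: 27×€23,000 (q = 27 of N = 67).
Log shortfalls: ln(25300/23000) = 0.0953 (×27).
W = 2.573375 / 67 = 0.038.

0.038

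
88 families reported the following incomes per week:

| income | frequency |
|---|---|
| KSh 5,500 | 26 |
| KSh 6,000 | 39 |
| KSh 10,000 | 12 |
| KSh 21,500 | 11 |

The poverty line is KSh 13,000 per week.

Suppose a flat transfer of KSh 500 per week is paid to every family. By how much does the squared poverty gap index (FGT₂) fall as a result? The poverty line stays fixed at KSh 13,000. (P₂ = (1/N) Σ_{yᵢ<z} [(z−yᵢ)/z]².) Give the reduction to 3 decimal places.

Before: below the line — 26×KSh 5,500, 39×KSh 6,000, 12×KSh 10,000; squared poverty gap index (FGT₂) = 0.23410.
After the KSh 500 transfer: below the line — 26×KSh 6,000, 39×KSh 6,500, 12×KSh 10,500; squared poverty gap index (FGT₂) = 0.20150.
Reduction = 0.23410 − 0.20150 = 0.033.

0.033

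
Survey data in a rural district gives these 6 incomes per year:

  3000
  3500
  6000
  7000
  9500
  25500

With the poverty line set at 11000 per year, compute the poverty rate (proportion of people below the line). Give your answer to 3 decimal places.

0.833

5 of the 6 people have income below 11000.
H = 5/6 = 0.833.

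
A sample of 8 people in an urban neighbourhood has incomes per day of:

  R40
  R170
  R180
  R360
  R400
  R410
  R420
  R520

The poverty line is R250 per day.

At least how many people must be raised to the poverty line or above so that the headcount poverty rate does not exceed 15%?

Currently q = 3 of N = 8 are below the line (H = 0.375).
A headcount ratio of at most 15% allows at most ⌊0.15 × 8⌋ = 1 poor people.
So at least 3 − 1 = 2 must be lifted.

2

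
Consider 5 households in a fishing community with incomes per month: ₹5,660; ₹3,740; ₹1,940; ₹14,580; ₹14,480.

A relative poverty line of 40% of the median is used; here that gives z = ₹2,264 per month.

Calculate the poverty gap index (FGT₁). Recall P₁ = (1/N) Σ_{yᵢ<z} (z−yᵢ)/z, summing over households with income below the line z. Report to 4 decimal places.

Poor units: ₹1,940 (q = 1 of N = 5).
Shortfall ratios: (2264−1940)/2264 = 0.1431.
Σ = 0.143110. Dividing by the full population N = 5 gives P₁ = 0.0286.

0.0286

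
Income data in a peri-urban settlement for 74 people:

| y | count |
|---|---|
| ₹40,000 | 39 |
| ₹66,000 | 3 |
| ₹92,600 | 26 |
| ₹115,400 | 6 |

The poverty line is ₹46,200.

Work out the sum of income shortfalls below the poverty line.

Poor units: 39×₹40,000 (q = 39 of N = 74).
Individual gaps: 39×(46200−40000) = 241800.
Aggregate gap = ₹241,800.

₹241,800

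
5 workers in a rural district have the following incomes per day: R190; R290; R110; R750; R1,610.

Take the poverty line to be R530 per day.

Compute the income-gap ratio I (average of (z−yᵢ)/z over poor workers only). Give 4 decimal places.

Below z: R110, R190, R290 (q = 3 of N = 5).
Relative gaps: 0.7925, 0.6415, 0.4528; sum = 1.886792.
I averages over the q = 3 poor units only: 1.886792 / 3 = 0.6289.

0.6289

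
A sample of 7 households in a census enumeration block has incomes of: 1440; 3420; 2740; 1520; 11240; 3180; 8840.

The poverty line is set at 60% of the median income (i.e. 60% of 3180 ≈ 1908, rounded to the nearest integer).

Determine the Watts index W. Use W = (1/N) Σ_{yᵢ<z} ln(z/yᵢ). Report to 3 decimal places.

Poor units: 1440, 1520 (q = 2 of N = 7).
ln(z/y) terms: ln(1908/1440) = 0.2814; ln(1908/1520) = 0.2273.
W = 0.508758 / 7 = 0.073.

0.073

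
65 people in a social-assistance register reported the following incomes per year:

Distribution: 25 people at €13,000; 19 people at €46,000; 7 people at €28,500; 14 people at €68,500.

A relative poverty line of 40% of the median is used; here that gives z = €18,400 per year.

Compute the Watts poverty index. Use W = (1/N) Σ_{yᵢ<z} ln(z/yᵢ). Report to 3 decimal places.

0.134

Poor units: 25×€13,000 (q = 25 of N = 65).
Log gaps: ln(18400/13000) = 0.3474 (×25).
W = 8.685033 / 65 = 0.134.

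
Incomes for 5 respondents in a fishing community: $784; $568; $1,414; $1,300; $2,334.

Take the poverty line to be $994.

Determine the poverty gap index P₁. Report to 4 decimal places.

Below the line: $568, $784 (q = 2 of N = 5).
Gap ratios (z−y)/z: (994−568)/994 = 0.4286; (994−784)/994 = 0.2113.
Σ = 0.639839. Dividing by the full population N = 5 gives P₁ = 0.1280.

0.1280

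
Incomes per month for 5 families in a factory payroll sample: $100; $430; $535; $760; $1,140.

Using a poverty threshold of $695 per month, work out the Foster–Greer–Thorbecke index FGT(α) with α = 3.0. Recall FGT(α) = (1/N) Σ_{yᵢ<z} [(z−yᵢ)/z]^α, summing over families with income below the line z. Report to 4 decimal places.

0.1390

Below the line: $100, $430, $535 (q = 3 of N = 5).
Shortfall ratios: (695−100)/695 = 0.8561; (695−430)/695 = 0.3813; (695−535)/695 = 0.2302.
Raised to α = 3.0: 0.62748; 0.05543; 0.01220.
Sum = 0.695111; FGT(3.0) = 0.695111 / 5 = 0.1390.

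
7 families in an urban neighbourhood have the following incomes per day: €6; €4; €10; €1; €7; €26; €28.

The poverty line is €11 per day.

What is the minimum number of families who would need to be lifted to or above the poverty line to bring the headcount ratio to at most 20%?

5 of the 7 families are poor, so H = 5/7 = 0.714.
A headcount ratio of at most 20% allows at most ⌊0.20 × 7⌋ = 1 poor families.
So at least 5 − 1 = 4 must be lifted.

4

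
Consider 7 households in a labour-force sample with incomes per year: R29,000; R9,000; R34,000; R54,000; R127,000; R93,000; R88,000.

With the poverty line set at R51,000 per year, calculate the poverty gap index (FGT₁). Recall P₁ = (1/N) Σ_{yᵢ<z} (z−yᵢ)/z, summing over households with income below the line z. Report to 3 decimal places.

0.227

Below the line: R9,000, R29,000, R34,000 (q = 3 of N = 7).
Gap ratios (z−y)/z: (51000−9000)/51000 = 0.8235; (51000−29000)/51000 = 0.4314; (51000−34000)/51000 = 0.3333.
Σ = 1.588235. Dividing by the full population N = 7 gives P₁ = 0.227.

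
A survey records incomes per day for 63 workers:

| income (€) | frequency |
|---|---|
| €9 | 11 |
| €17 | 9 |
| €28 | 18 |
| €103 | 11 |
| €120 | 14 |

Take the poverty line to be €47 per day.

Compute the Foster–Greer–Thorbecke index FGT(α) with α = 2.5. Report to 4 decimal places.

Incomes under z: 11×€9, 9×€17, 18×€28 (q = 38 of N = 63).
Gap ratios (z−y)/z: (47−9)/47 = 0.8085 (×11); (47−17)/47 = 0.6383 (×9); (47−28)/47 = 0.4043 (×18).
Raised to α = 2.5: 0.58778 (×11); 0.32551 (×9); 0.10391 (×18).
Sum = 11.265426; FGT(2.5) = 11.265426 / 63 = 0.1788.

0.1788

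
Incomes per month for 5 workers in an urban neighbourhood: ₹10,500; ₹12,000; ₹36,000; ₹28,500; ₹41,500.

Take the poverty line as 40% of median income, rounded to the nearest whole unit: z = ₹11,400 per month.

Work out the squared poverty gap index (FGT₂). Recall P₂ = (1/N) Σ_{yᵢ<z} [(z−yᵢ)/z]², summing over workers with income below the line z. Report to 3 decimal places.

0.001

Below the line: ₹10,500 (q = 1 of N = 5).
Normalized shortfalls: (11400−10500)/11400 = 0.0789.
Squared: 0.0062.
Sum = 0.006233; P₂ = 0.006233 / 5 = 0.001.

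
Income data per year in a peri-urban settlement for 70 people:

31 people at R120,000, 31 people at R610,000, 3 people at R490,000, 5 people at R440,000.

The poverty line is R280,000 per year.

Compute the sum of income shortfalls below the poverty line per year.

Below z: 31×R120,000 (q = 31 of N = 70).
Individual gaps: 31×(280000−120000) = 4960000.
Aggregate gap = R4,960,000.

R4,960,000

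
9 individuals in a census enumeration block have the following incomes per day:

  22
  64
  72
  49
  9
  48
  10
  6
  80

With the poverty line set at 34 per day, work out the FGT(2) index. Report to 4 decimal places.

0.2046

Poor units: 6, 9, 10, 22 (q = 4 of N = 9).
Relative gaps: (34−6)/34 = 0.8235; (34−9)/34 = 0.7353; (34−10)/34 = 0.7059; (34−22)/34 = 0.3529.
Squared: 0.6782; 0.5407; 0.4983; 0.1246.
Sum = 1.841696; P₂ = 1.841696 / 9 = 0.2046.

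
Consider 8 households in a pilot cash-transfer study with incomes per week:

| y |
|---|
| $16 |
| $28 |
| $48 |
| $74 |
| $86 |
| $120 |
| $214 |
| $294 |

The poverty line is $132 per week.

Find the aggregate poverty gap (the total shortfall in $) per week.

Poor units: $16, $28, $48, $74, $86, $120 (q = 6 of N = 8).
Individual gaps: 132−16 = 116; 132−28 = 104; 132−48 = 84; 132−74 = 58; 132−86 = 46; 132−120 = 12.
Aggregate gap = $420.

$420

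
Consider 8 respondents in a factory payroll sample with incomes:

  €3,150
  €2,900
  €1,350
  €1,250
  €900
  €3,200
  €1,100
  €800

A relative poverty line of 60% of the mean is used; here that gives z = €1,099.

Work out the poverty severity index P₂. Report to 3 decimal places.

Below z: €800, €900 (q = 2 of N = 8).
Gap ratios (z−y)/z: (1099−800)/1099 = 0.2721; (1099−900)/1099 = 0.1811.
Squared: 0.0740; 0.0328.
Sum = 0.106807; P₂ = 0.106807 / 8 = 0.013.

0.013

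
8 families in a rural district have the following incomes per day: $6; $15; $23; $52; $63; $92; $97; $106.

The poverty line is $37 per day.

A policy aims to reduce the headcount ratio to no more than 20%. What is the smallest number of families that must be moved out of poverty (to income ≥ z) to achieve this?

2

Currently q = 3 of N = 8 are below the line (H = 0.375).
A headcount ratio of at most 20% allows at most ⌊0.20 × 8⌋ = 1 poor families.
So at least 3 − 1 = 2 must be lifted.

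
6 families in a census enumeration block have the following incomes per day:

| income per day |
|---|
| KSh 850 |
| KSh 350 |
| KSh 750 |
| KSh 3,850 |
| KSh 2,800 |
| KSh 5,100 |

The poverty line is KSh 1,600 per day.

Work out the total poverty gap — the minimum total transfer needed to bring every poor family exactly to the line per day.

KSh 2,850

Below the line: KSh 350, KSh 750, KSh 850 (q = 3 of N = 6).
Individual gaps: 1600−350 = 1250; 1600−750 = 850; 1600−850 = 750.
Aggregate gap = KSh 2,850.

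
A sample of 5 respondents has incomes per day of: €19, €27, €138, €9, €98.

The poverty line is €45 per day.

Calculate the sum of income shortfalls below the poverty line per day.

€80

Below the line: €9, €19, €27 (q = 3 of N = 5).
Individual gaps: 45−9 = 36; 45−19 = 26; 45−27 = 18.
Aggregate gap = €80.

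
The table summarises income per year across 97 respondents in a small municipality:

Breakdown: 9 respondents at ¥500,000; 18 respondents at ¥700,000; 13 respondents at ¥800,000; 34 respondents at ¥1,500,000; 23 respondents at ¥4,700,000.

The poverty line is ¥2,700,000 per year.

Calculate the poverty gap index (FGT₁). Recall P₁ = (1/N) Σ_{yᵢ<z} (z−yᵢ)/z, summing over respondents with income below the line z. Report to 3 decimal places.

0.463

Poor units: 9×¥500,000, 18×¥700,000, 13×¥800,000, 34×¥1,500,000 (q = 74 of N = 97).
Normalized shortfalls: (2700000−500000)/2700000 = 0.8148 (×9); (2700000−700000)/2700000 = 0.7407 (×18); (2700000−800000)/2700000 = 0.7037 (×13); (2700000−1500000)/2700000 = 0.4444 (×34).
Sum of shortfalls = 44.925926; P₁ averages over all N: 44.925926 / 97 = 0.463.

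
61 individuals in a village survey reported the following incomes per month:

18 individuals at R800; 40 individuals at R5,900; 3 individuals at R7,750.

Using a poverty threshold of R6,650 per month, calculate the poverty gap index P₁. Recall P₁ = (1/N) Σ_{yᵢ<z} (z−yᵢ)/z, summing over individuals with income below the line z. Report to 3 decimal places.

0.334

Incomes under z: 18×R800, 40×R5,900 (q = 58 of N = 61).
Shortfall ratios: (6650−800)/6650 = 0.8797 (×18); (6650−5900)/6650 = 0.1128 (×40).
Σ = 20.345865. Dividing by the full population N = 61 gives P₁ = 0.334.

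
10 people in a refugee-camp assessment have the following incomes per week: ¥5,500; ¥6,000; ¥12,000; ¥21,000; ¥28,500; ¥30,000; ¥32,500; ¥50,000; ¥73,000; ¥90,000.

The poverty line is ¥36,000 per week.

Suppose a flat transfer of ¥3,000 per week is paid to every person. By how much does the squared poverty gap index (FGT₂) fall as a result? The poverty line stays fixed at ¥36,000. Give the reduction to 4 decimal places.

0.0491

Before: below the line — ¥5,500, ¥6,000, ¥12,000, ¥21,000, ¥28,500, ¥30,000, ¥32,500; squared poverty gap index (FGT₂) = 0.211092.
After the ¥3,000 transfer: below the line — ¥8,500, ¥9,000, ¥15,000, ¥24,000, ¥31,500, ¥33,000, ¥35,500; squared poverty gap index (FGT₂) = 0.162018.
Reduction = 0.211092 − 0.162018 = 0.0491.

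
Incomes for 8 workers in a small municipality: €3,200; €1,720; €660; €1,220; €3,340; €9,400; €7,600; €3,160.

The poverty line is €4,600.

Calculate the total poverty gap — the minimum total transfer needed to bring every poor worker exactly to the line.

Incomes under z: €660, €1,220, €1,720, €3,160, €3,200, €3,340 (q = 6 of N = 8).
Individual gaps: 4600−660 = 3940; 4600−1220 = 3380; 4600−1720 = 2880; 4600−3160 = 1440; 4600−3200 = 1400; 4600−3340 = 1260.
Aggregate gap = €14,300.

€14,300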